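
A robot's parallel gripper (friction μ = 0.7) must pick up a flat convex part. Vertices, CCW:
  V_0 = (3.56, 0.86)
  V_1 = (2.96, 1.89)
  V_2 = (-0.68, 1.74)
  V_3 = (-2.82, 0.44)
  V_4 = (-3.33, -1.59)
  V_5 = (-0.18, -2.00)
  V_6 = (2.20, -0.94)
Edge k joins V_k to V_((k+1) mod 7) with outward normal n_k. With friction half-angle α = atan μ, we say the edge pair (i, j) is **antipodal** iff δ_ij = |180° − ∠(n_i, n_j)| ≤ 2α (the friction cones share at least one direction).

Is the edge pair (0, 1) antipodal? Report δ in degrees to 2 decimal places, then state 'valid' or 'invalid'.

δ = 117.86°, invalid

α = atan 0.7 = 34.99°;  2α = 69.98°
edge 0: e_0 = (-0.60, +1.03);  n_0 = (+0.8641, +0.5033)
edge 1: e_1 = (-3.64, -0.15);  n_1 = (-0.0412, +0.9992)
∠(n_0, n_1) = 62.14°
δ = |180° − 62.14°| = 117.86°
117.86° > 2α = 69.98°  →  invalid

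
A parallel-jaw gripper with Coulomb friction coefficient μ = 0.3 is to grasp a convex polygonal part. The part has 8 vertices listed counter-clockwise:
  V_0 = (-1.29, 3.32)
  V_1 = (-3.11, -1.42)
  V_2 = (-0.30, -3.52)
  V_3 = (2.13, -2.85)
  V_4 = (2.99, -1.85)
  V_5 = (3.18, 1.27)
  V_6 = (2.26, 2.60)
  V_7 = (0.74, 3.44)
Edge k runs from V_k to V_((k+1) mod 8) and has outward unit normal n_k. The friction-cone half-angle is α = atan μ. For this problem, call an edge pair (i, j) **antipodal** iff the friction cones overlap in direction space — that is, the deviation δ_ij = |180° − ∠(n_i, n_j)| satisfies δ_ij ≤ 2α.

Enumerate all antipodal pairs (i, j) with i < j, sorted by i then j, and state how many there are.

α = atan 0.3 = 16.70°;  2α = 33.40°
n_0 = (-0.9335, +0.3585)
n_1 = (-0.5986, -0.8010)
n_2 = (+0.2658, -0.9640)
n_3 = (+0.7582, -0.6520)
n_4 = (+0.9982, -0.0608)
n_5 = (+0.8224, +0.5689)
n_6 = (+0.4837, +0.8752)
n_7 = (-0.0590, +0.9983)
  (0,1): δ = 105.77°  ·
  (0,2): δ = 53.58°  ·
  (0,3): δ = 19.69°  ✓
  (0,4): δ = 17.52°  ✓
  (0,5): δ = 55.68°  ·
  (0,6): δ = 82.08°  ·
  (0,7): δ = 114.39°  ·
  (1,2): δ = 127.81°  ·
  (1,3): δ = 93.92°  ·
  (1,4): δ = 56.71°  ·
  (1,5): δ = 18.56°  ✓
  (1,6): δ = 7.85°  ✓
  (1,7): δ = 40.15°  ·
  (2,3): δ = 146.11°  ·
  (2,4): δ = 108.90°  ·
  (2,5): δ = 70.74°  ·
  (2,6): δ = 44.34°  ·
  (2,7): δ = 12.03°  ✓
  (3,4): δ = 142.79°  ·
  (3,5): δ = 104.63°  ·
  (3,6): δ = 78.23°  ·
  (3,7): δ = 45.92°  ·
  (4,5): δ = 141.84°  ·
  (4,6): δ = 115.44°  ·
  (4,7): δ = 83.13°  ·
  (5,6): δ = 153.60°  ·
  (5,7): δ = 121.29°  ·
  (6,7): δ = 147.69°  ·
antipodal pairs: 5

count = 5; pairs: (0,3), (0,4), (1,5), (1,6), (2,7)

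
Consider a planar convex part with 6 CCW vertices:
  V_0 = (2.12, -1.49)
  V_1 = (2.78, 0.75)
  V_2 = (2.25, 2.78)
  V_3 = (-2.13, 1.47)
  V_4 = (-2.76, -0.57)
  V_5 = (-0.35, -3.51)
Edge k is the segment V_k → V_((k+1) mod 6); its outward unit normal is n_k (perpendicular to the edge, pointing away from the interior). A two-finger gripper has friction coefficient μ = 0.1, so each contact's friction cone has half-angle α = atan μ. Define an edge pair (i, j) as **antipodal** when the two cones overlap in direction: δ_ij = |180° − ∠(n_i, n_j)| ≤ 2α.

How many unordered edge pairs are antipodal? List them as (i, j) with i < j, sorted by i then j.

α = atan 0.1 = 5.71°;  2α = 11.42°
n_0 = (+0.9592, -0.2826)
n_1 = (+0.9676, +0.2526)
n_2 = (-0.2865, +0.9581)
n_3 = (-0.9555, +0.2951)
n_4 = (-0.7734, -0.6340)
n_5 = (+0.6331, -0.7741)
  (0,1): δ = 148.95°  ·
  (0,2): δ = 56.93°  ·
  (0,3): δ = 0.74°  ✓
  (0,4): δ = 55.76°  ·
  (0,5): δ = 145.69°  ·
  (1,2): δ = 87.98°  ·
  (1,3): δ = 31.79°  ·
  (1,4): δ = 24.71°  ·
  (1,5): δ = 114.64°  ·
  (2,3): δ = 123.81°  ·
  (2,4): δ = 67.31°  ·
  (2,5): δ = 22.63°  ·
  (3,4): δ = 123.50°  ·
  (3,5): δ = 33.56°  ·
  (4,5): δ = 90.07°  ·
antipodal pairs: 1

count = 1; pairs: (0,3)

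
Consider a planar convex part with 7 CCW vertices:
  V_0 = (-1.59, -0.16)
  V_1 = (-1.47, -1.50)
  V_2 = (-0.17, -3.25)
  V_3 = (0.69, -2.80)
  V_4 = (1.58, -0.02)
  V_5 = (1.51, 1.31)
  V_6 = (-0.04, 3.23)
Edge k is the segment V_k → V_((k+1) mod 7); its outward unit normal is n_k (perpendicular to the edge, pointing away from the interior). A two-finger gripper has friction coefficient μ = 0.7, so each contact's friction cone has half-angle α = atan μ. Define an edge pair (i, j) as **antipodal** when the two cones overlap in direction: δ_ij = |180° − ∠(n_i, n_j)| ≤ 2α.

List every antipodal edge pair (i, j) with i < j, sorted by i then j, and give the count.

α = atan 0.7 = 34.99°;  2α = 69.98°
n_0 = (-0.9960, -0.0892)
n_1 = (-0.8027, -0.5963)
n_2 = (+0.4636, -0.8860)
n_3 = (+0.9524, -0.3049)
n_4 = (+0.9986, +0.0526)
n_5 = (+0.7781, +0.6281)
n_6 = (-0.9094, +0.4158)
  (0,1): δ = 148.51°  ·
  (0,2): δ = 67.50°  ✓
  (0,3): δ = 22.87°  ✓
  (0,4): δ = 2.10°  ✓
  (0,5): δ = 33.80°  ✓
  (0,6): δ = 150.31°  ·
  (1,2): δ = 98.99°  ·
  (1,3): δ = 54.36°  ✓
  (1,4): δ = 33.59°  ✓
  (1,5): δ = 2.31°  ✓
  (1,6): δ = 118.82°  ·
  (2,3): δ = 135.37°  ·
  (2,4): δ = 114.61°  ·
  (2,5): δ = 78.71°  ·
  (2,6): δ = 37.81°  ✓
  (3,4): δ = 159.24°  ·
  (3,5): δ = 123.33°  ·
  (3,6): δ = 6.82°  ✓
  (4,5): δ = 144.10°  ·
  (4,6): δ = 27.58°  ✓
  (5,6): δ = 63.48°  ✓
antipodal pairs: 11

count = 11; pairs: (0,2), (0,3), (0,4), (0,5), (1,3), (1,4), (1,5), (2,6), (3,6), (4,6), (5,6)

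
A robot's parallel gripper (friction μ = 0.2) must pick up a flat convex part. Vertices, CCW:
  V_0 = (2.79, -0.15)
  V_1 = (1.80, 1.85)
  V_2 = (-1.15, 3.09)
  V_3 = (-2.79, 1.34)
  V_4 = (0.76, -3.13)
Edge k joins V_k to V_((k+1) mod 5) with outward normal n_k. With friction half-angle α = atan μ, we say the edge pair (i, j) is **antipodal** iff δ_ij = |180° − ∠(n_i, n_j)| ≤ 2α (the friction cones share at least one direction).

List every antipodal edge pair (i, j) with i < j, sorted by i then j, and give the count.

α = atan 0.2 = 11.31°;  2α = 22.62°
n_0 = (+0.8962, +0.4436)
n_1 = (+0.3875, +0.9219)
n_2 = (-0.7297, +0.6838)
n_3 = (-0.7831, -0.6219)
n_4 = (+0.8265, -0.5630)
  (0,1): δ = 139.13°  ·
  (0,2): δ = 69.48°  ·
  (0,3): δ = 12.12°  ✓
  (0,4): δ = 119.40°  ·
  (1,2): δ = 110.34°  ·
  (1,3): δ = 28.75°  ·
  (1,4): δ = 78.54°  ·
  (2,3): δ = 98.40°  ·
  (2,4): δ = 8.88°  ✓
  (3,4): δ = 72.72°  ·
antipodal pairs: 2

count = 2; pairs: (0,3), (2,4)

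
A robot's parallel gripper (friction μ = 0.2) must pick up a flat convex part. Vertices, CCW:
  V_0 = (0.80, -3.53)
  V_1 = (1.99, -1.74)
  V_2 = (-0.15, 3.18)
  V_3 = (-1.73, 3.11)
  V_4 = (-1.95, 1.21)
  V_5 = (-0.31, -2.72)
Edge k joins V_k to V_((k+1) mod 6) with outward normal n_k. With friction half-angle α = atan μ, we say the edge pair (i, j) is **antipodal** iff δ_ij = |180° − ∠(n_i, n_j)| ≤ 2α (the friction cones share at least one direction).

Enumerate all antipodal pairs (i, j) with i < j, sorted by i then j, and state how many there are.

α = atan 0.2 = 11.31°;  2α = 22.62°
n_0 = (+0.8328, -0.5536)
n_1 = (+0.9170, +0.3989)
n_2 = (-0.0443, +0.9990)
n_3 = (-0.9934, +0.1150)
n_4 = (-0.9229, -0.3851)
n_5 = (-0.5895, -0.8078)
  (0,1): δ = 122.88°  ·
  (0,2): δ = 53.85°  ·
  (0,3): δ = 27.01°  ·
  (0,4): δ = 56.27°  ·
  (0,5): δ = 87.50°  ·
  (1,2): δ = 110.97°  ·
  (1,3): δ = 30.11°  ·
  (1,4): δ = 0.86°  ✓
  (1,5): δ = 30.37°  ·
  (2,3): δ = 99.14°  ·
  (2,4): δ = 69.89°  ·
  (2,5): δ = 38.66°  ·
  (3,4): δ = 150.74°  ·
  (3,5): δ = 119.51°  ·
  (4,5): δ = 148.77°  ·
antipodal pairs: 1

count = 1; pairs: (1,4)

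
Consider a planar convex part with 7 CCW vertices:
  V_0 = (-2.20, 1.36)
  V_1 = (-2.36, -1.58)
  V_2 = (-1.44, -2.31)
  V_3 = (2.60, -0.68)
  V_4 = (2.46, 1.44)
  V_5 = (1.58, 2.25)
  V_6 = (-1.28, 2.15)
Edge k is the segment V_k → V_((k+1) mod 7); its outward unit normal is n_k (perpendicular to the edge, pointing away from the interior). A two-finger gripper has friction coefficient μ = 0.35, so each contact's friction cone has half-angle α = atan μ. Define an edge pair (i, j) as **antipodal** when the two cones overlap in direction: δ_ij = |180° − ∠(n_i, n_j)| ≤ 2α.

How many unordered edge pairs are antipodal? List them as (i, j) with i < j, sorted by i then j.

count = 4; pairs: (0,3), (1,4), (2,5), (2,6)

α = atan 0.35 = 19.29°;  2α = 38.58°
n_0 = (-0.9985, +0.0543)
n_1 = (-0.6216, -0.7834)
n_2 = (+0.3742, -0.9274)
n_3 = (+0.9978, +0.0659)
n_4 = (+0.6772, +0.7358)
n_5 = (-0.0349, +0.9994)
n_6 = (-0.6515, +0.7587)
  (0,1): δ = 125.32°  ·
  (0,2): δ = 64.91°  ·
  (0,3): δ = 6.89°  ✓
  (0,4): δ = 50.49°  ·
  (0,5): δ = 95.12°  ·
  (0,6): δ = 133.77°  ·
  (1,2): δ = 119.60°  ·
  (1,3): δ = 47.79°  ·
  (1,4): δ = 4.20°  ✓
  (1,5): δ = 40.43°  ·
  (1,6): δ = 79.08°  ·
  (2,3): δ = 108.19°  ·
  (2,4): δ = 64.60°  ·
  (2,5): δ = 19.97°  ✓
  (2,6): δ = 18.68°  ✓
  (3,4): δ = 136.41°  ·
  (3,5): δ = 91.78°  ·
  (3,6): δ = 53.13°  ·
  (4,5): δ = 135.37°  ·
  (4,6): δ = 96.72°  ·
  (5,6): δ = 141.35°  ·
antipodal pairs: 4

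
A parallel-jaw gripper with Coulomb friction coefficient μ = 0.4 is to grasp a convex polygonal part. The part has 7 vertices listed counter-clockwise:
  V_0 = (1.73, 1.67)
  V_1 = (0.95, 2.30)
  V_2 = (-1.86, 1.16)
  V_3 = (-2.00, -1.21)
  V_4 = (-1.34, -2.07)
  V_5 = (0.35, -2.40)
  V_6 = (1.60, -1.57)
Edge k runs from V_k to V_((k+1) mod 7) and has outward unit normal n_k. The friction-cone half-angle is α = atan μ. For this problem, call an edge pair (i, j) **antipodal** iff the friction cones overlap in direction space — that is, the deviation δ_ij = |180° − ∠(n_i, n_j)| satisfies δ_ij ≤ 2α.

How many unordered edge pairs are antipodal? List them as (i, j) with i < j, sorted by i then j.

count = 6; pairs: (0,3), (0,4), (1,4), (1,5), (2,6), (3,6)

α = atan 0.4 = 21.80°;  2α = 43.60°
n_0 = (+0.6283, +0.7779)
n_1 = (-0.3759, +0.9266)
n_2 = (-0.9983, +0.0590)
n_3 = (-0.7933, -0.6088)
n_4 = (-0.1916, -0.9815)
n_5 = (+0.5532, -0.8331)
n_6 = (+0.9992, -0.0401)
  (0,1): δ = 118.99°  ·
  (0,2): δ = 54.45°  ·
  (0,3): δ = 13.57°  ✓
  (0,4): δ = 27.88°  ✓
  (0,5): δ = 72.51°  ·
  (0,6): δ = 126.63°  ·
  (1,2): δ = 115.46°  ·
  (1,3): δ = 74.58°  ·
  (1,4): δ = 33.13°  ✓
  (1,5): δ = 11.50°  ✓
  (1,6): δ = 65.62°  ·
  (2,3): δ = 139.12°  ·
  (2,4): δ = 97.67°  ·
  (2,5): δ = 53.04°  ·
  (2,6): δ = 1.08°  ✓
  (3,4): δ = 138.55°  ·
  (3,5): δ = 93.92°  ·
  (3,6): δ = 39.80°  ✓
  (4,5): δ = 135.37°  ·
  (4,6): δ = 81.25°  ·
  (5,6): δ = 125.88°  ·
antipodal pairs: 6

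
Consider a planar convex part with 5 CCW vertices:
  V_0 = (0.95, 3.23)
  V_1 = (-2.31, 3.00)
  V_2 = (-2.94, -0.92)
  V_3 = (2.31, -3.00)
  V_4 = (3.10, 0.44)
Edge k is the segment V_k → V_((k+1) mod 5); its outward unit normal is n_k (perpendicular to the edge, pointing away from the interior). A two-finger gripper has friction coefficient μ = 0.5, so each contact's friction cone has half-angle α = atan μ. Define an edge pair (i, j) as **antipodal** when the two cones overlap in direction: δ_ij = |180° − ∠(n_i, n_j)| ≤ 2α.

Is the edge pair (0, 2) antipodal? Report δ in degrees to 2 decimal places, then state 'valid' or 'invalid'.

δ = 25.65°, valid

α = atan 0.5 = 26.57°;  2α = 53.13°
edge 0: e_0 = (-3.26, -0.23);  n_0 = (-0.0704, +0.9975)
edge 2: e_2 = (+5.25, -2.08);  n_2 = (-0.3683, -0.9297)
∠(n_0, n_2) = 154.35°
δ = |180° − 154.35°| = 25.65°
25.65° ≤ 2α = 53.13°  →  valid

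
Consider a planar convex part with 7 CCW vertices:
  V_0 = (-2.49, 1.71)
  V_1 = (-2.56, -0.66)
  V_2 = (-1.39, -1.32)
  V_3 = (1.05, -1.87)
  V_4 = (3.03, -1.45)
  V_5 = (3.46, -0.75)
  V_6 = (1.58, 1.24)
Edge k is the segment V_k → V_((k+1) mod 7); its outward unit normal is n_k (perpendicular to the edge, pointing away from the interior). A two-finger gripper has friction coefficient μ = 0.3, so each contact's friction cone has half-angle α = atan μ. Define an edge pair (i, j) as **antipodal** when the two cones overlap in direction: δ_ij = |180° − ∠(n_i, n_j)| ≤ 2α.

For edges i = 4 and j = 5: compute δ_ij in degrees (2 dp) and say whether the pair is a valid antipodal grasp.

α = atan 0.3 = 16.70°;  2α = 33.40°
edge 4: e_4 = (+0.43, +0.70);  n_4 = (+0.8521, -0.5234)
edge 5: e_5 = (-1.88, +1.99);  n_5 = (+0.7269, +0.6867)
∠(n_4, n_5) = 74.93°
δ = |180° − 74.93°| = 105.07°
105.07° > 2α = 33.40°  →  invalid

δ = 105.07°, invalid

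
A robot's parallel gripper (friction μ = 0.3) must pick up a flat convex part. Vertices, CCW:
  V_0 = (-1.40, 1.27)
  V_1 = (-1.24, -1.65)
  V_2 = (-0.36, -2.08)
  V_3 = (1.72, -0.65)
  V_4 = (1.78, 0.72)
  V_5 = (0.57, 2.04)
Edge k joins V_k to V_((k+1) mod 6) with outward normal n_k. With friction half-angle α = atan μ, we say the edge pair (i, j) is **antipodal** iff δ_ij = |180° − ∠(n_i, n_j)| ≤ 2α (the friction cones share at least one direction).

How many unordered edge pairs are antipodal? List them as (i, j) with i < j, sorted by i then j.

count = 3; pairs: (0,3), (1,4), (2,5)

α = atan 0.3 = 16.70°;  2α = 33.40°
n_0 = (-0.9985, -0.0547)
n_1 = (-0.4390, -0.8985)
n_2 = (+0.5665, -0.8240)
n_3 = (+0.9990, -0.0438)
n_4 = (+0.7372, +0.6757)
n_5 = (-0.3640, +0.9314)
  (0,1): δ = 119.18°  ·
  (0,2): δ = 58.63°  ·
  (0,3): δ = 5.64°  ✓
  (0,4): δ = 39.37°  ·
  (0,5): δ = 108.21°  ·
  (1,2): δ = 119.45°  ·
  (1,3): δ = 66.47°  ·
  (1,4): δ = 21.45°  ✓
  (1,5): δ = 47.39°  ·
  (2,3): δ = 127.02°  ·
  (2,4): δ = 82.00°  ·
  (2,5): δ = 13.16°  ✓
  (3,4): δ = 134.98°  ·
  (3,5): δ = 66.14°  ·
  (4,5): δ = 111.16°  ·
antipodal pairs: 3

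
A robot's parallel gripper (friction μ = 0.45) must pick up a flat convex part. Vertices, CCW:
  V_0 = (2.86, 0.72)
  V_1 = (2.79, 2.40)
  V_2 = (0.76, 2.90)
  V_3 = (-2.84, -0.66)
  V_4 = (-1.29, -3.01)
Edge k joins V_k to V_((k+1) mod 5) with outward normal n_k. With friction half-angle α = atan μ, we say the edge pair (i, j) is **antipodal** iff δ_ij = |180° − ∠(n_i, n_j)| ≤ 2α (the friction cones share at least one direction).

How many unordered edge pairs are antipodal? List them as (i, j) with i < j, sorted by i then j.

α = atan 0.45 = 24.23°;  2α = 48.46°
n_0 = (+0.9991, +0.0416)
n_1 = (+0.2392, +0.9710)
n_2 = (-0.7031, +0.7110)
n_3 = (-0.8348, -0.5506)
n_4 = (+0.6685, -0.7437)
  (0,1): δ = 106.22°  ·
  (0,2): δ = 47.71°  ✓
  (0,3): δ = 31.02°  ✓
  (0,4): δ = 129.56°  ·
  (1,2): δ = 121.48°  ·
  (1,3): δ = 42.76°  ✓
  (1,4): δ = 55.79°  ·
  (2,3): δ = 101.27°  ·
  (2,4): δ = 2.73°  ✓
  (3,4): δ = 81.46°  ·
antipodal pairs: 4

count = 4; pairs: (0,2), (0,3), (1,3), (2,4)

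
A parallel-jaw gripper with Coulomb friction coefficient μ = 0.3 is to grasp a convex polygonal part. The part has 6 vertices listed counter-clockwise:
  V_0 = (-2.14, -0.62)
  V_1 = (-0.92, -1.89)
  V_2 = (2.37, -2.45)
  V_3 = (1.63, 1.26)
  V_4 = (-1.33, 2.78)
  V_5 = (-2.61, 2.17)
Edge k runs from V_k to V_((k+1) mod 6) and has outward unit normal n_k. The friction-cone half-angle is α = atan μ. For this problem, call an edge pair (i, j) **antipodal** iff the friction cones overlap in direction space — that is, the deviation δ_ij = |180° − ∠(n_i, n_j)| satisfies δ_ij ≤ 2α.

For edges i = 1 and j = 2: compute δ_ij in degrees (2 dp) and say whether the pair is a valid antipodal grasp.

α = atan 0.3 = 16.70°;  2α = 33.40°
edge 1: e_1 = (+3.29, -0.56);  n_1 = (-0.1678, -0.9858)
edge 2: e_2 = (-0.74, +3.71);  n_2 = (+0.9807, +0.1956)
∠(n_1, n_2) = 110.94°
δ = |180° − 110.94°| = 69.06°
69.06° > 2α = 33.40°  →  invalid

δ = 69.06°, invalid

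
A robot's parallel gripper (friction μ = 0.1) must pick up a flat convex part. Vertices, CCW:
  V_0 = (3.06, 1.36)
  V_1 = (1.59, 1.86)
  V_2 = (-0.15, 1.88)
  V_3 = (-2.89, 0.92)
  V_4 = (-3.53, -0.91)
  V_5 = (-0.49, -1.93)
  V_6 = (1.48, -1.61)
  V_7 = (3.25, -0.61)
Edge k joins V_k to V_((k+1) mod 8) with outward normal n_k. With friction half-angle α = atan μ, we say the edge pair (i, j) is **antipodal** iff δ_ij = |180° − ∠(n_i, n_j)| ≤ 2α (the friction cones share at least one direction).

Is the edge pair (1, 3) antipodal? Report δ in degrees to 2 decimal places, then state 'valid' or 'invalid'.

α = atan 0.1 = 5.71°;  2α = 11.42°
edge 1: e_1 = (-1.74, +0.02);  n_1 = (+0.0115, +0.9999)
edge 3: e_3 = (-0.64, -1.83);  n_3 = (-0.9439, +0.3301)
∠(n_1, n_3) = 71.38°
δ = |180° − 71.38°| = 108.62°
108.62° > 2α = 11.42°  →  invalid

δ = 108.62°, invalid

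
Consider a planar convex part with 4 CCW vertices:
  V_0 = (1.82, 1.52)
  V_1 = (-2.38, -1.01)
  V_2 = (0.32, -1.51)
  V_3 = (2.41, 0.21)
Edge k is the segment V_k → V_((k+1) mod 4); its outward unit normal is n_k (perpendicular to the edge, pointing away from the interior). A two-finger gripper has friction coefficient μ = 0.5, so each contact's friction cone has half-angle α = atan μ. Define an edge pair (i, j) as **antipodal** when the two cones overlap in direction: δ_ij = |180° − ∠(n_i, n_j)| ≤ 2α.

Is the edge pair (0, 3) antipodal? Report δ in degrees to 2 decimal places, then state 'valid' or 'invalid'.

δ = 83.18°, invalid

α = atan 0.5 = 26.57°;  2α = 53.13°
edge 0: e_0 = (-4.20, -2.53);  n_0 = (-0.5160, +0.8566)
edge 3: e_3 = (-0.59, +1.31);  n_3 = (+0.9118, +0.4107)
∠(n_0, n_3) = 96.82°
δ = |180° − 96.82°| = 83.18°
83.18° > 2α = 53.13°  →  invalid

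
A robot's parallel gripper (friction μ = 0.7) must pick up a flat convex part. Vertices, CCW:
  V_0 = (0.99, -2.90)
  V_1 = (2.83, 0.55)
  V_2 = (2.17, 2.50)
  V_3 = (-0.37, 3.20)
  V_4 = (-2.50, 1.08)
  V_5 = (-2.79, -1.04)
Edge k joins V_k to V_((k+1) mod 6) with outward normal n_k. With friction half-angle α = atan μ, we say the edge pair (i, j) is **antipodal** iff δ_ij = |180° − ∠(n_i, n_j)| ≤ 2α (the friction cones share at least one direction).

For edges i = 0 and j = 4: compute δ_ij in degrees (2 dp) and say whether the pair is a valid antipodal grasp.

δ = 20.28°, valid

α = atan 0.7 = 34.99°;  2α = 69.98°
edge 0: e_0 = (+1.84, +3.45);  n_0 = (+0.8824, -0.4706)
edge 4: e_4 = (-0.29, -2.12);  n_4 = (-0.9908, +0.1355)
∠(n_0, n_4) = 159.72°
δ = |180° − 159.72°| = 20.28°
20.28° ≤ 2α = 69.98°  →  valid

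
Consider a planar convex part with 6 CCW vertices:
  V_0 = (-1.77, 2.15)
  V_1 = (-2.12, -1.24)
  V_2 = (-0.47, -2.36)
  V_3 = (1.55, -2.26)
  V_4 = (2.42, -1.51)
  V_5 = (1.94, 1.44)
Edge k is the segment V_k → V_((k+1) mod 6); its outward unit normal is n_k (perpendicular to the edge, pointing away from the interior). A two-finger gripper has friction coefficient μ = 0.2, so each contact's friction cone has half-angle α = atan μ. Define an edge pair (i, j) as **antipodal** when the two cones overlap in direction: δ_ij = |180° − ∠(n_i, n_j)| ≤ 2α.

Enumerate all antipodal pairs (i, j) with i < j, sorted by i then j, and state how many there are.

α = atan 0.2 = 11.31°;  2α = 22.62°
n_0 = (-0.9947, +0.1027)
n_1 = (-0.5616, -0.8274)
n_2 = (+0.0494, -0.9988)
n_3 = (+0.6529, -0.7574)
n_4 = (+0.9870, +0.1606)
n_5 = (+0.1880, +0.9822)
  (0,1): δ = 118.27°  ·
  (0,2): δ = 81.27°  ·
  (0,3): δ = 43.34°  ·
  (0,4): δ = 15.14°  ✓
  (0,5): δ = 85.06°  ·
  (1,2): δ = 143.00°  ·
  (1,3): δ = 105.07°  ·
  (1,4): δ = 46.59°  ·
  (1,5): δ = 23.33°  ·
  (2,3): δ = 142.07°  ·
  (2,4): δ = 83.59°  ·
  (2,5): δ = 13.67°  ✓
  (3,4): δ = 121.52°  ·
  (3,5): δ = 51.60°  ·
  (4,5): δ = 110.08°  ·
antipodal pairs: 2

count = 2; pairs: (0,4), (2,5)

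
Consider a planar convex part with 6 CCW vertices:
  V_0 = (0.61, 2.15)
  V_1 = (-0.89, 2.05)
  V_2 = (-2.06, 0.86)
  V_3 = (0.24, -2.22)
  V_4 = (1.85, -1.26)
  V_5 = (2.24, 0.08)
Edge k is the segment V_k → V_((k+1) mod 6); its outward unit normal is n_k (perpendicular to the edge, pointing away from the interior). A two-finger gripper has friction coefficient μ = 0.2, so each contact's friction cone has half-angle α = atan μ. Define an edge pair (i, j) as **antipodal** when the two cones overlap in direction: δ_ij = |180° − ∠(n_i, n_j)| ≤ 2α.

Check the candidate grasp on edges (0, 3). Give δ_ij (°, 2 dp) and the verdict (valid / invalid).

δ = 26.99°, invalid

α = atan 0.2 = 11.31°;  2α = 22.62°
edge 0: e_0 = (-1.50, -0.10);  n_0 = (-0.0665, +0.9978)
edge 3: e_3 = (+1.61, +0.96);  n_3 = (+0.5121, -0.8589)
∠(n_0, n_3) = 153.01°
δ = |180° − 153.01°| = 26.99°
26.99° > 2α = 22.62°  →  invalid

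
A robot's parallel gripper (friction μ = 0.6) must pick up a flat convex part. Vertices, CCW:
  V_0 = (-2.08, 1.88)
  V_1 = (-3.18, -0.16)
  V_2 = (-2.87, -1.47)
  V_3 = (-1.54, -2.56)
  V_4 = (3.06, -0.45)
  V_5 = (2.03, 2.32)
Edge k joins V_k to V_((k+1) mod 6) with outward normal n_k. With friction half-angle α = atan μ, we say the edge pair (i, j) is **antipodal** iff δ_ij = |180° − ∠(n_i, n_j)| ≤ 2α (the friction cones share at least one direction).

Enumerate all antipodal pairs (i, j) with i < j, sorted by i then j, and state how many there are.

count = 6; pairs: (0,3), (0,4), (1,4), (2,4), (2,5), (3,5)

α = atan 0.6 = 30.96°;  2α = 61.93°
n_0 = (-0.8802, +0.4746)
n_1 = (-0.9731, -0.2303)
n_2 = (-0.6339, -0.7734)
n_3 = (+0.4169, -0.9089)
n_4 = (+0.9373, +0.3485)
n_5 = (-0.1064, +0.9943)
  (0,1): δ = 138.35°  ·
  (0,2): δ = 101.00°  ·
  (0,3): δ = 37.03°  ✓
  (0,4): δ = 48.73°  ✓
  (0,5): δ = 124.44°  ·
  (1,2): δ = 142.65°  ·
  (1,3): δ = 78.67°  ·
  (1,4): δ = 7.08°  ✓
  (1,5): δ = 82.80°  ·
  (2,3): δ = 116.02°  ·
  (2,4): δ = 30.27°  ✓
  (2,5): δ = 45.45°  ✓
  (3,4): δ = 94.24°  ·
  (3,5): δ = 18.53°  ✓
  (4,5): δ = 104.29°  ·
antipodal pairs: 6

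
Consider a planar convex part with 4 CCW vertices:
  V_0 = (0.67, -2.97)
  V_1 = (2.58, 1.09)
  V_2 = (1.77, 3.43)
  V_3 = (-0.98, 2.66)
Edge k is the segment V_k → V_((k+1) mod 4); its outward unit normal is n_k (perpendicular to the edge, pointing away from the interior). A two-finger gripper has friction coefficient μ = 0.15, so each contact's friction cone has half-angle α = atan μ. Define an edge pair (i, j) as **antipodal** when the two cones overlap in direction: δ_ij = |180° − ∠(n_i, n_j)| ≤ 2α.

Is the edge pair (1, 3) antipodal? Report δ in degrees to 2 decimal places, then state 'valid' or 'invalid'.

δ = 2.76°, valid

α = atan 0.15 = 8.53°;  2α = 17.06°
edge 1: e_1 = (-0.81, +2.34);  n_1 = (+0.9450, +0.3271)
edge 3: e_3 = (+1.65, -5.63);  n_3 = (-0.9596, -0.2812)
∠(n_1, n_3) = 177.24°
δ = |180° − 177.24°| = 2.76°
2.76° ≤ 2α = 17.06°  →  valid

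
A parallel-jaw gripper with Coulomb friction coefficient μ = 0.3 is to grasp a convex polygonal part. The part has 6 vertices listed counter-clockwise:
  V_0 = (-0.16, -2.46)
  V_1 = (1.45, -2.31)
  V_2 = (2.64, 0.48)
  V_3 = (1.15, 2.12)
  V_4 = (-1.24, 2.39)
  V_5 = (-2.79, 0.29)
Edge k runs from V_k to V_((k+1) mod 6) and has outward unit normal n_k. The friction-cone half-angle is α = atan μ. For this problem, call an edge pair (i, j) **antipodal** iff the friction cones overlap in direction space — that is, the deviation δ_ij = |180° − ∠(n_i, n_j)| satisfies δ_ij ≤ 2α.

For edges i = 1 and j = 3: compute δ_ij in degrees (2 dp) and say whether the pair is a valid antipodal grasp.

δ = 73.35°, invalid

α = atan 0.3 = 16.70°;  2α = 33.40°
edge 1: e_1 = (+1.19, +2.79);  n_1 = (+0.9198, -0.3923)
edge 3: e_3 = (-2.39, +0.27);  n_3 = (+0.1123, +0.9937)
∠(n_1, n_3) = 106.65°
δ = |180° − 106.65°| = 73.35°
73.35° > 2α = 33.40°  →  invalid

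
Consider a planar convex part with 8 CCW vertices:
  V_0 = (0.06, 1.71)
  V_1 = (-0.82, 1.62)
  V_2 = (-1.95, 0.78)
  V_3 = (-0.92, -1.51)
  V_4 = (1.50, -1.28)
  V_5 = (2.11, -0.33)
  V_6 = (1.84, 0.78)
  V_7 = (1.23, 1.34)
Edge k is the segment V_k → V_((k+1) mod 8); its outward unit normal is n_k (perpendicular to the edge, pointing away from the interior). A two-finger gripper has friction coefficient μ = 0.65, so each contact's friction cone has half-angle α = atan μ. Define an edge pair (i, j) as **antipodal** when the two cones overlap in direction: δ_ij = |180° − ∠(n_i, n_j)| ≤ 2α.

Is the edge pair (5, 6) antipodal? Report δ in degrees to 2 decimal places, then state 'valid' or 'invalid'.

δ = 146.22°, invalid

α = atan 0.65 = 33.02°;  2α = 66.05°
edge 5: e_5 = (-0.27, +1.11);  n_5 = (+0.9717, +0.2364)
edge 6: e_6 = (-0.61, +0.56);  n_6 = (+0.6763, +0.7367)
∠(n_5, n_6) = 33.78°
δ = |180° − 33.78°| = 146.22°
146.22° > 2α = 66.05°  →  invalid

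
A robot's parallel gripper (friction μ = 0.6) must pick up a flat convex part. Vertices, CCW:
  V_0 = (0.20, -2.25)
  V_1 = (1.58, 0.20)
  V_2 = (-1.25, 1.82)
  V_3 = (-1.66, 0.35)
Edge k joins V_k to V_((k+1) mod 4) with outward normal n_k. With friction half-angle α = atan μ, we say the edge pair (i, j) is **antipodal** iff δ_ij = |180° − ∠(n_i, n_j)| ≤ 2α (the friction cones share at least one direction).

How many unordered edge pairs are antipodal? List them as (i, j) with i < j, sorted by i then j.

α = atan 0.6 = 30.96°;  2α = 61.93°
n_0 = (+0.8713, -0.4908)
n_1 = (+0.4968, +0.8679)
n_2 = (-0.9632, +0.2687)
n_3 = (-0.8133, -0.5818)
  (0,1): δ = 90.40°  ·
  (0,2): δ = 13.81°  ✓
  (0,3): δ = 64.97°  ·
  (1,2): δ = 75.80°  ·
  (1,3): δ = 24.63°  ✓
  (2,3): δ = 128.84°  ·
antipodal pairs: 2

count = 2; pairs: (0,2), (1,3)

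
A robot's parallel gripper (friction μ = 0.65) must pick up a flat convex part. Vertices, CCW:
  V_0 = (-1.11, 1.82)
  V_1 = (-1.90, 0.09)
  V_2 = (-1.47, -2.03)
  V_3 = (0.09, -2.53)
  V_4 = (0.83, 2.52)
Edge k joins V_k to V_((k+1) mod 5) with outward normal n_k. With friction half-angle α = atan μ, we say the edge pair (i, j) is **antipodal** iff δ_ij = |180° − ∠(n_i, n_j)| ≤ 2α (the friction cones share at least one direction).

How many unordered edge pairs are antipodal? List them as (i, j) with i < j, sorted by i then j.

count = 4; pairs: (0,3), (1,3), (2,4), (3,4)

α = atan 0.65 = 33.02°;  2α = 66.05°
n_0 = (-0.9096, +0.4154)
n_1 = (-0.9800, -0.1988)
n_2 = (-0.3052, -0.9523)
n_3 = (+0.9894, -0.1450)
n_4 = (-0.3394, +0.9406)
  (0,1): δ = 143.99°  ·
  (0,2): δ = 83.23°  ·
  (0,3): δ = 16.21°  ✓
  (0,4): δ = 134.38°  ·
  (1,2): δ = 119.24°  ·
  (1,3): δ = 19.80°  ✓
  (1,4): δ = 98.37°  ·
  (2,3): δ = 80.57°  ·
  (2,4): δ = 37.61°  ✓
  (3,4): δ = 61.82°  ✓
antipodal pairs: 4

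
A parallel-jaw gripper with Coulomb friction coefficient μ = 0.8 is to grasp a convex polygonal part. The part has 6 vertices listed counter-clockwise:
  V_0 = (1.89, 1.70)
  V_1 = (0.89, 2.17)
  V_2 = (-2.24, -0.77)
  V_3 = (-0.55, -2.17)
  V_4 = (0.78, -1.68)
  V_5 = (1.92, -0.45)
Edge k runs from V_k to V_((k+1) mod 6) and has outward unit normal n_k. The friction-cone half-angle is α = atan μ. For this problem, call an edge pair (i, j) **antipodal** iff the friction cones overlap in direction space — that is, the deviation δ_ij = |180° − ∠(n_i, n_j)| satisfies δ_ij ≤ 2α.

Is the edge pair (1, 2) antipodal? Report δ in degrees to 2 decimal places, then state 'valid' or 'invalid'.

δ = 82.85°, invalid

α = atan 0.8 = 38.66°;  2α = 77.32°
edge 1: e_1 = (-3.13, -2.94);  n_1 = (-0.6846, +0.7289)
edge 2: e_2 = (+1.69, -1.40);  n_2 = (-0.6379, -0.7701)
∠(n_1, n_2) = 97.15°
δ = |180° − 97.15°| = 82.85°
82.85° > 2α = 77.32°  →  invalid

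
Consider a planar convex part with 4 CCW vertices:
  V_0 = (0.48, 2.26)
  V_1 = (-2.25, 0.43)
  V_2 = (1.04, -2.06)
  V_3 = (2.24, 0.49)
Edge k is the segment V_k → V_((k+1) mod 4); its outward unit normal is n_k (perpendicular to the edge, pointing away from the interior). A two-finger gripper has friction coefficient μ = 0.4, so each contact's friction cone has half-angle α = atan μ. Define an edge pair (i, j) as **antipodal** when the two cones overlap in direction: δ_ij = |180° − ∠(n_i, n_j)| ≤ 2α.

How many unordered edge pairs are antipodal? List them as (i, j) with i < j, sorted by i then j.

count = 2; pairs: (0,2), (1,3)

α = atan 0.4 = 21.80°;  2α = 43.60°
n_0 = (-0.5568, +0.8306)
n_1 = (-0.6035, -0.7974)
n_2 = (+0.9048, -0.4258)
n_3 = (+0.7091, +0.7051)
  (0,1): δ = 70.95°  ·
  (0,2): δ = 30.96°  ✓
  (0,3): δ = 101.00°  ·
  (1,2): δ = 78.08°  ·
  (1,3): δ = 8.04°  ✓
  (2,3): δ = 109.96°  ·
antipodal pairs: 2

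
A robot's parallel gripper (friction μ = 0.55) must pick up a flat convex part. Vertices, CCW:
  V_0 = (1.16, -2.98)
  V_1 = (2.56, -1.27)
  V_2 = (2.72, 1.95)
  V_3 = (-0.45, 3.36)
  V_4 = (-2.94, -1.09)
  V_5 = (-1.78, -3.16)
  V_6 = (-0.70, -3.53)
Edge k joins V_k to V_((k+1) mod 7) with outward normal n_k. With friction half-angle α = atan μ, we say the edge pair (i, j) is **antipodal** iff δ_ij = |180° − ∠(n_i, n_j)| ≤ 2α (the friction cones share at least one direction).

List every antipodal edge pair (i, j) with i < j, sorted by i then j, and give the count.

count = 7; pairs: (0,3), (1,3), (1,4), (2,4), (2,5), (2,6), (3,6)

α = atan 0.55 = 28.81°;  2α = 57.62°
n_0 = (+0.7738, -0.6335)
n_1 = (+0.9988, -0.0496)
n_2 = (+0.4064, +0.9137)
n_3 = (-0.8727, +0.4883)
n_4 = (-0.8724, -0.4889)
n_5 = (-0.3241, -0.9460)
n_6 = (+0.2836, -0.9590)
  (0,1): δ = 143.54°  ·
  (0,2): δ = 74.67°  ·
  (0,3): δ = 10.08°  ✓
  (0,4): δ = 68.57°  ·
  (0,5): δ = 110.40°  ·
  (0,6): δ = 145.78°  ·
  (1,2): δ = 111.13°  ·
  (1,3): δ = 26.38°  ✓
  (1,4): δ = 32.11°  ✓
  (1,5): δ = 73.93°  ·
  (1,6): δ = 109.32°  ·
  (2,3): δ = 95.25°  ·
  (2,4): δ = 36.76°  ✓
  (2,5): δ = 5.07°  ✓
  (2,6): δ = 40.45°  ✓
  (3,4): δ = 121.51°  ·
  (3,5): δ = 79.68°  ·
  (3,6): δ = 44.30°  ✓
  (4,5): δ = 138.18°  ·
  (4,6): δ = 102.79°  ·
  (5,6): δ = 144.62°  ·
antipodal pairs: 7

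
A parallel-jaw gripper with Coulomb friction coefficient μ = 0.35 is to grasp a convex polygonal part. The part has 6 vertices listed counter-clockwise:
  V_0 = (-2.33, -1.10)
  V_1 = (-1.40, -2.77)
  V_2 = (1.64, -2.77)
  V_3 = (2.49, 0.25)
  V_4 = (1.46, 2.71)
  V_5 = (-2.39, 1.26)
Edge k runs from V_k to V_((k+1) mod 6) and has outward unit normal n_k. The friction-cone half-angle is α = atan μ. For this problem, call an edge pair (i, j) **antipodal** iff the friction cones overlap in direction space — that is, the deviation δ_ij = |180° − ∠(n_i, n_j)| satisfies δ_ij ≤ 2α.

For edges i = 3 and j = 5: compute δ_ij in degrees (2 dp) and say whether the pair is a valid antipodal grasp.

α = atan 0.35 = 19.29°;  2α = 38.58°
edge 3: e_3 = (-1.03, +2.46);  n_3 = (+0.9224, +0.3862)
edge 5: e_5 = (+0.06, -2.36);  n_5 = (-0.9997, -0.0254)
∠(n_3, n_5) = 158.74°
δ = |180° − 158.74°| = 21.26°
21.26° ≤ 2α = 38.58°  →  valid

δ = 21.26°, valid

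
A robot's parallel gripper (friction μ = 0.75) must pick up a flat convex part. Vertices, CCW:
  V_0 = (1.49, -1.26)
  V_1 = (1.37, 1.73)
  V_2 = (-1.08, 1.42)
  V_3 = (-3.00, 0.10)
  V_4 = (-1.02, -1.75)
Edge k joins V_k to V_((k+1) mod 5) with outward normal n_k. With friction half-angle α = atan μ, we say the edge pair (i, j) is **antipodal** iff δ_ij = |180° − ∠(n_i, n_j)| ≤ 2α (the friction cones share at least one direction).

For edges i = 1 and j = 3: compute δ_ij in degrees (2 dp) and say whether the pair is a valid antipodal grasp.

α = atan 0.75 = 36.87°;  2α = 73.74°
edge 1: e_1 = (-2.45, -0.31);  n_1 = (-0.1255, +0.9921)
edge 3: e_3 = (+1.98, -1.85);  n_3 = (-0.6827, -0.7307)
∠(n_1, n_3) = 129.73°
δ = |180° − 129.73°| = 50.27°
50.27° ≤ 2α = 73.74°  →  valid

δ = 50.27°, valid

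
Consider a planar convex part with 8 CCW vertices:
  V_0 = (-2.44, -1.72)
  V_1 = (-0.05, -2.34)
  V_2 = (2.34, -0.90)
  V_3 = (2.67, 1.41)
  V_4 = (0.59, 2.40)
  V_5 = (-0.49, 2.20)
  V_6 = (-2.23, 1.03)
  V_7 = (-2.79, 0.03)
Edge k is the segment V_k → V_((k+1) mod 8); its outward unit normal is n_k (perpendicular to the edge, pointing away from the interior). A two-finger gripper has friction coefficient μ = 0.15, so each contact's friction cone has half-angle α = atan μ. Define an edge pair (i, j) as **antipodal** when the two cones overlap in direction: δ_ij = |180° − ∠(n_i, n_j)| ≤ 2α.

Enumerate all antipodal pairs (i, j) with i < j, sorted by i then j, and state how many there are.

count = 2; pairs: (0,3), (1,5)

α = atan 0.15 = 8.53°;  2α = 17.06°
n_0 = (-0.2511, -0.9680)
n_1 = (+0.5161, -0.8565)
n_2 = (+0.9899, -0.1414)
n_3 = (+0.4298, +0.9029)
n_4 = (-0.1821, +0.9833)
n_5 = (-0.5580, +0.8298)
n_6 = (-0.8725, +0.4886)
n_7 = (-0.9806, -0.1961)
  (0,1): δ = 134.39°  ·
  (0,2): δ = 83.59°  ·
  (0,3): δ = 10.91°  ✓
  (0,4): δ = 25.03°  ·
  (0,5): δ = 48.46°  ·
  (0,6): δ = 75.29°  ·
  (0,7): δ = 115.85°  ·
  (1,2): δ = 129.20°  ·
  (1,3): δ = 56.52°  ·
  (1,4): δ = 20.58°  ·
  (1,5): δ = 2.85°  ✓
  (1,6): δ = 29.68°  ·
  (1,7): δ = 70.24°  ·
  (2,3): δ = 107.32°  ·
  (2,4): δ = 71.38°  ·
  (2,5): δ = 47.95°  ·
  (2,6): δ = 21.12°  ·
  (2,7): δ = 19.44°  ·
  (3,4): δ = 144.06°  ·
  (3,5): δ = 120.63°  ·
  (3,6): δ = 93.80°  ·
  (3,7): δ = 53.24°  ·
  (4,5): δ = 156.57°  ·
  (4,6): δ = 129.74°  ·
  (4,7): δ = 89.18°  ·
  (5,6): δ = 153.17°  ·
  (5,7): δ = 112.61°  ·
  (6,7): δ = 139.44°  ·
antipodal pairs: 2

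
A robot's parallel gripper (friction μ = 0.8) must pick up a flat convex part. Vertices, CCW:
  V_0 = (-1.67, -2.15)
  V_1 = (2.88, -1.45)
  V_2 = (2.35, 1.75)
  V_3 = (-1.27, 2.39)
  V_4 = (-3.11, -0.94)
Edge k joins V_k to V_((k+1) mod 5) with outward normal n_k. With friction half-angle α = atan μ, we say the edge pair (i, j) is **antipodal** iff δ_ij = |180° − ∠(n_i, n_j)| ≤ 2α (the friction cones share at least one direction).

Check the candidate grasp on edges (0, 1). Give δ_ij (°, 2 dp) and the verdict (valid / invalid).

δ = 89.34°, invalid

α = atan 0.8 = 38.66°;  2α = 77.32°
edge 0: e_0 = (+4.55, +0.70);  n_0 = (+0.1521, -0.9884)
edge 1: e_1 = (-0.53, +3.20);  n_1 = (+0.9866, +0.1634)
∠(n_0, n_1) = 90.66°
δ = |180° − 90.66°| = 89.34°
89.34° > 2α = 77.32°  →  invalid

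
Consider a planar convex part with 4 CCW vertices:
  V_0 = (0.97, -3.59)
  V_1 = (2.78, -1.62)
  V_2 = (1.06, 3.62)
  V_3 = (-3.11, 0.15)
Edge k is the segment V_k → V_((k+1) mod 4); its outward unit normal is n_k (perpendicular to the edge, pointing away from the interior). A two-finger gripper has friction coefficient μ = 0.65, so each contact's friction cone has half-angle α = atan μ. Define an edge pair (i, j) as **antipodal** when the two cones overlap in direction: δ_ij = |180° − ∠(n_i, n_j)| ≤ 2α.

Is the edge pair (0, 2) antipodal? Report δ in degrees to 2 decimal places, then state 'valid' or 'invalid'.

δ = 7.66°, valid

α = atan 0.65 = 33.02°;  2α = 66.05°
edge 0: e_0 = (+1.81, +1.97);  n_0 = (+0.7364, -0.6766)
edge 2: e_2 = (-4.17, -3.47);  n_2 = (-0.6396, +0.7687)
∠(n_0, n_2) = 172.34°
δ = |180° − 172.34°| = 7.66°
7.66° ≤ 2α = 66.05°  →  valid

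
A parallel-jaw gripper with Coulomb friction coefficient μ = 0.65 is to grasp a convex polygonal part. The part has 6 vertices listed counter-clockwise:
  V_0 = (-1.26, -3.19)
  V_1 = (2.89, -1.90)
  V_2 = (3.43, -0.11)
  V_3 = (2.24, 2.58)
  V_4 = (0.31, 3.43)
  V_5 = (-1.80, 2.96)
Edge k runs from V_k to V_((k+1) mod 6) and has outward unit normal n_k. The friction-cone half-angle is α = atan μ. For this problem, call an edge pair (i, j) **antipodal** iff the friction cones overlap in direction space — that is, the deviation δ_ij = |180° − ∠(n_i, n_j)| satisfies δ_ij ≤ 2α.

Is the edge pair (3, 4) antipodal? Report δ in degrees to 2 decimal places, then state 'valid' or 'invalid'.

δ = 143.67°, invalid

α = atan 0.65 = 33.02°;  2α = 66.05°
edge 3: e_3 = (-1.93, +0.85);  n_3 = (+0.4031, +0.9152)
edge 4: e_4 = (-2.11, -0.47);  n_4 = (-0.2174, +0.9761)
∠(n_3, n_4) = 36.33°
δ = |180° − 36.33°| = 143.67°
143.67° > 2α = 66.05°  →  invalid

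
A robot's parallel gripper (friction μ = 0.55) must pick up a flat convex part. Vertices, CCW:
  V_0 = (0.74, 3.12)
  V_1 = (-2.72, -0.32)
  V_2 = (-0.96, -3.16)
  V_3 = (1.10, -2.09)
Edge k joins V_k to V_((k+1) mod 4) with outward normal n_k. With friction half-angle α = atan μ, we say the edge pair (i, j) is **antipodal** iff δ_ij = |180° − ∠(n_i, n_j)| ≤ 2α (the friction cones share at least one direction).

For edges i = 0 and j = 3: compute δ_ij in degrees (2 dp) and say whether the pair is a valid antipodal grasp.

α = atan 0.55 = 28.81°;  2α = 57.62°
edge 0: e_0 = (-3.46, -3.44);  n_0 = (-0.7051, +0.7092)
edge 3: e_3 = (-0.36, +5.21);  n_3 = (+0.9976, +0.0689)
∠(n_0, n_3) = 130.88°
δ = |180° − 130.88°| = 49.12°
49.12° ≤ 2α = 57.62°  →  valid

δ = 49.12°, valid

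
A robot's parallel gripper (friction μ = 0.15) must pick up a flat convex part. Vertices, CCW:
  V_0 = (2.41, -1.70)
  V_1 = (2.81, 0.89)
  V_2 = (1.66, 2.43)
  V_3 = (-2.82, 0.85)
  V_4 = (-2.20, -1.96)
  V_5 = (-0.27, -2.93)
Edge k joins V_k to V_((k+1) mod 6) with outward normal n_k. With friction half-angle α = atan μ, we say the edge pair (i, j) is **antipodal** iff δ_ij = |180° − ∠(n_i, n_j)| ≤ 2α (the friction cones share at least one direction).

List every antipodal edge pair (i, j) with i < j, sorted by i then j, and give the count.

count = 1; pairs: (2,5)

α = atan 0.15 = 8.53°;  2α = 17.06°
n_0 = (+0.9883, -0.1526)
n_1 = (+0.8012, +0.5983)
n_2 = (-0.3326, +0.9431)
n_3 = (-0.9765, -0.2155)
n_4 = (-0.4491, -0.8935)
n_5 = (+0.4171, -0.9089)
  (0,1): δ = 134.47°  ·
  (0,2): δ = 61.79°  ·
  (0,3): δ = 21.22°  ·
  (0,4): δ = 72.10°  ·
  (0,5): δ = 123.43°  ·
  (1,2): δ = 107.32°  ·
  (1,3): δ = 24.31°  ·
  (1,4): δ = 26.57°  ·
  (1,5): δ = 77.90°  ·
  (2,3): δ = 96.98°  ·
  (2,4): δ = 46.11°  ·
  (2,5): δ = 5.23°  ✓
  (3,4): δ = 129.13°  ·
  (3,5): δ = 77.79°  ·
  (4,5): δ = 128.66°  ·
antipodal pairs: 1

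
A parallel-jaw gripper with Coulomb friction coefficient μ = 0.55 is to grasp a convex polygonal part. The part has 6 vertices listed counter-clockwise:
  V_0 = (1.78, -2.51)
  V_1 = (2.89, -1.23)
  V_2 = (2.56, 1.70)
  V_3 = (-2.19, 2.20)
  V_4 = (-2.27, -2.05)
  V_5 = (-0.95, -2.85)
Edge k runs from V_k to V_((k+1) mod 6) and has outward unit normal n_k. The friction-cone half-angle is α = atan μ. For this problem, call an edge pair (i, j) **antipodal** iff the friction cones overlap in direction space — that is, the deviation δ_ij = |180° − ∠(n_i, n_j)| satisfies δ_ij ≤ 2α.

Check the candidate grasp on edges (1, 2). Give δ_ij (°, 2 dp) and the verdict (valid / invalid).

δ = 102.44°, invalid

α = atan 0.55 = 28.81°;  2α = 57.62°
edge 1: e_1 = (-0.33, +2.93);  n_1 = (+0.9937, +0.1119)
edge 2: e_2 = (-4.75, +0.50);  n_2 = (+0.1047, +0.9945)
∠(n_1, n_2) = 77.56°
δ = |180° − 77.56°| = 102.44°
102.44° > 2α = 57.62°  →  invalid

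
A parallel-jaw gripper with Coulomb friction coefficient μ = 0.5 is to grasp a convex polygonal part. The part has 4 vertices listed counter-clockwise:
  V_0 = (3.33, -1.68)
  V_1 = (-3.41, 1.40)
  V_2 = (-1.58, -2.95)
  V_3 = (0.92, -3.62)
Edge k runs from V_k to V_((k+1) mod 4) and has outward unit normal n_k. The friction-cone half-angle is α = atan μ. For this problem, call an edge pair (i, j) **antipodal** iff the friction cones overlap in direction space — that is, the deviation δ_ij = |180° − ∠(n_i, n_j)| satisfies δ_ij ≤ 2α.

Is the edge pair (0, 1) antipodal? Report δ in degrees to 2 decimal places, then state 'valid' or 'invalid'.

δ = 42.62°, valid

α = atan 0.5 = 26.57°;  2α = 53.13°
edge 0: e_0 = (-6.74, +3.08);  n_0 = (+0.4156, +0.9095)
edge 1: e_1 = (+1.83, -4.35);  n_1 = (-0.9218, -0.3878)
∠(n_0, n_1) = 137.38°
δ = |180° − 137.38°| = 42.62°
42.62° ≤ 2α = 53.13°  →  valid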